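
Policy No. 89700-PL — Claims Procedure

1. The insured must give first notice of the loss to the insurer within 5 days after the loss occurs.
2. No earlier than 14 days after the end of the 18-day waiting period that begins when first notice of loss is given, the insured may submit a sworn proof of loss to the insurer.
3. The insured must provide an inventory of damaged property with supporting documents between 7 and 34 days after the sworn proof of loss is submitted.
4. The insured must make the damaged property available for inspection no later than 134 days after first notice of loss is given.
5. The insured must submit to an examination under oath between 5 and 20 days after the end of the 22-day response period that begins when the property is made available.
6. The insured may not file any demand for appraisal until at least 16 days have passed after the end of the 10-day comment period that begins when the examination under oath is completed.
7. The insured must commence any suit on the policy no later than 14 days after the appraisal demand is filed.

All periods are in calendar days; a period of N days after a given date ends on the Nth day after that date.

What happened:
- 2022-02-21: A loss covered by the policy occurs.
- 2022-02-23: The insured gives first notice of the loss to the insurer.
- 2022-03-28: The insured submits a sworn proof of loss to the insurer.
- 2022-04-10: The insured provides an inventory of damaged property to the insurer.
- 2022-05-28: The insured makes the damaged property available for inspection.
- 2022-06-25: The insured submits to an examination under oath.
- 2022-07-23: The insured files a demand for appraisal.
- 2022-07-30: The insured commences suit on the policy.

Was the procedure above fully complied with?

(1) due by 2022-02-21 + 5 days = 2022-02-26; completed 2022-02-23, before the deadline.
(2) permitted from 2022-03-13 + 14 days = 2022-03-27 onward; done 2022-03-28 — permitted.
(3) the permitted window runs from 2022-03-28 + 7 = 2022-04-04 to 2022-03-28 + 34 = 2022-05-01; 2022-04-10 falls inside that range.
(4) due by 2022-02-23 + 134 days = 2022-07-07; 2022-05-28 is within that limit.
(5) the permitted window runs from 2022-06-19 + 5 = 2022-06-24 to 2022-06-19 + 20 = 2022-07-09; done 2022-06-25 — within the window.
(6) permitted from 2022-07-05 + 16 days = 2022-07-21 onward; done 2022-07-23, after the minimum wait.
(7) due by 2022-07-23 + 14 days = 2022-08-06; done 2022-07-30 — timely.

Yes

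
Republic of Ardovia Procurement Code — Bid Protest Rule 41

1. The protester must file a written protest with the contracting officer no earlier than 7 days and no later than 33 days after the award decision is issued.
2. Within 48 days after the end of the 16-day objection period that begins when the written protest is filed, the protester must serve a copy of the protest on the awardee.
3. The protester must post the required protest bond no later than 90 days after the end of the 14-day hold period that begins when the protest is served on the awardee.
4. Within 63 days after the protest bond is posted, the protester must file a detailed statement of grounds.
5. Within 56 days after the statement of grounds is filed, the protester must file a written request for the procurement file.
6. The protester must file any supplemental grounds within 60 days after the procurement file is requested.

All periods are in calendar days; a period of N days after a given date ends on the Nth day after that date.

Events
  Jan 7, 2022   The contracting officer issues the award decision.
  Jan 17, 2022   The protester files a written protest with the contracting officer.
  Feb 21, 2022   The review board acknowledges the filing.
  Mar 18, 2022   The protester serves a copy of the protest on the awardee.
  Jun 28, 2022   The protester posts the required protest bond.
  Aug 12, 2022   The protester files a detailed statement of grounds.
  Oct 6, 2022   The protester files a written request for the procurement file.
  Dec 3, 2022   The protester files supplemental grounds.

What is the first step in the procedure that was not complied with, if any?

Step 1 — 7 and 33 days from Jan 7, 2022 (when the award decision is issued) are Jan 14, 2022 and Feb 9, 2022 respectively; done Jan 17, 2022, which is between those dates.
Step 2 — counting 48 days from Feb 2, 2022 (end of the 16-day objection period, which began when the written protest is filed on Jan 17, 2022) gives a deadline of Mar 22, 2022; done Mar 18, 2022 — timely.
Step 3 — counting 90 days from Apr 1, 2022 (end of the 14-day hold period, which began when the protest is served on the awardee on Mar 18, 2022) gives a deadline of Jun 30, 2022; completed Jun 28, 2022, before the deadline.
Step 4 — counting 63 days from Jun 28, 2022 (when the protest bond is posted) gives a deadline of Aug 30, 2022; done Aug 12, 2022 — timely.
Step 5 — counting 56 days from Aug 12, 2022 (when the statement of grounds is filed) gives a deadline of Oct 7, 2022; done Oct 6, 2022 — timely.
Step 6 — counting 60 days from Oct 6, 2022 (when the procurement file is requested) gives a deadline of Dec 5, 2022; done Dec 3, 2022 — timely.

None — every step was satisfied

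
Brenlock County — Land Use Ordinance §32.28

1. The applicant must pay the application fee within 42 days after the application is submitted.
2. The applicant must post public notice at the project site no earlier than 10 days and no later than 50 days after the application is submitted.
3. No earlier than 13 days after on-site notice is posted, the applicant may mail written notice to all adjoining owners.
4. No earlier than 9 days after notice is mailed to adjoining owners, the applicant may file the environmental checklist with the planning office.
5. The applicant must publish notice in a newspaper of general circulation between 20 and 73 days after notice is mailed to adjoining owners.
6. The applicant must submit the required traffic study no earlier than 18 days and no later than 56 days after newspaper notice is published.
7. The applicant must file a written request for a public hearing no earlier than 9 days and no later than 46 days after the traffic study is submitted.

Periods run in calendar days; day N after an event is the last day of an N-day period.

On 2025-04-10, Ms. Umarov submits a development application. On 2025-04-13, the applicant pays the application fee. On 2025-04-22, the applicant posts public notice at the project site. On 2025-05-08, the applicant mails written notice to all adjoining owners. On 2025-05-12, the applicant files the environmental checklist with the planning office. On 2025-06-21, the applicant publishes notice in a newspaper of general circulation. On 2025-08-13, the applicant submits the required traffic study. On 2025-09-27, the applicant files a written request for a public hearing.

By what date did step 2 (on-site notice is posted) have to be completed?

Step 2 runs from 2025-04-10, when the application is submitted. The window is 10–50 days after 2025-04-10; it closes on 2025-05-30.

2025-05-30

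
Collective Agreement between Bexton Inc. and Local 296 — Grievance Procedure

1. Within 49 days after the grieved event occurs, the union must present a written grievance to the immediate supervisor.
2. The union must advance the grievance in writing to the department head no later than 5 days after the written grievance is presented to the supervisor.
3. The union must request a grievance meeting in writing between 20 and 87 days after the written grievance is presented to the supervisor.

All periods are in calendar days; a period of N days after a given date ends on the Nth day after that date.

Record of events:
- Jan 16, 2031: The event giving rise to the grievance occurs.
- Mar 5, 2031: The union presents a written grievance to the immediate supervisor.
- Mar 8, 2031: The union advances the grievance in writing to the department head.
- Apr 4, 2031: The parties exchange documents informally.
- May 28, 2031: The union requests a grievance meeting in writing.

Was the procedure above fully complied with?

Yes

Step 1: 49 days after Jan 16, 2031 (when the grieved event occurs) is Mar 6, 2031; done Mar 5, 2031 — timely.
Step 2: 5 days after Mar 5, 2031 (when the written grievance is presented to the supervisor) is Mar 10, 2031; Mar 8, 2031 is within that limit.
Step 3: the window is 20–87 days after Mar 5, 2031 (when the written grievance is presented to the supervisor), so Mar 25, 2031 through May 31, 2031; May 28, 2031 falls inside that range.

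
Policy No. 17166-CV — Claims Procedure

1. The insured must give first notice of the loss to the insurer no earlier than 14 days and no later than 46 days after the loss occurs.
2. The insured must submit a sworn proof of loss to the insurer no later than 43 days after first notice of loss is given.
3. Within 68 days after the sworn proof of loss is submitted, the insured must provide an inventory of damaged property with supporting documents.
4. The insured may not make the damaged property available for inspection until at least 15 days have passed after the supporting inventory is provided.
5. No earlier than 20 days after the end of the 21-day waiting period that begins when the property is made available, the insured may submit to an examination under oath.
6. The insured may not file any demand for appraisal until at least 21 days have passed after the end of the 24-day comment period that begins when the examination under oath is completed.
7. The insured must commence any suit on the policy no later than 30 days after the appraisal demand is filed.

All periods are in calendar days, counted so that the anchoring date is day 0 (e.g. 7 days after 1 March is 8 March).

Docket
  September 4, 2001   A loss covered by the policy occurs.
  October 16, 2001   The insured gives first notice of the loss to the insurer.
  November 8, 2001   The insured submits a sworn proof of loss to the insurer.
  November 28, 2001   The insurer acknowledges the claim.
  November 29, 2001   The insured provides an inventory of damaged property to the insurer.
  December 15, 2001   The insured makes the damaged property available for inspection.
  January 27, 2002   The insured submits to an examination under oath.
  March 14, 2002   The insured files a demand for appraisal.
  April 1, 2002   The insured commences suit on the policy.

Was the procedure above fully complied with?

Step 1: the window is 14–46 days after September 4, 2001 (when the loss occurs), so September 18, 2001 through October 20, 2001; October 16, 2001 falls inside that range.
Step 2: 43 days after October 16, 2001 (when first notice of loss is given) is November 28, 2001; completed November 8, 2001, before the deadline.
Step 3: 68 days after November 8, 2001 (when the sworn proof of loss is submitted) is January 15, 2002; completed November 29, 2001, before the deadline.
Step 4: the earliest permitted date is 15 days after November 29, 2001 (when the supporting inventory is provided), i.e. December 14, 2001; December 15, 2001 is on or after that date.
Step 5: the earliest permitted date is 20 days after January 5, 2002 (end of the 21-day waiting period, which began when the property is made available on December 15, 2001), i.e. January 25, 2002; done January 27, 2002, after the minimum wait.
Step 6: the earliest permitted date is 21 days after February 20, 2002 (end of the 24-day comment period, which began when the examination under oath is completed on January 27, 2002), i.e. March 13, 2002; March 14, 2002 is on or after that date.
Step 7: 30 days after March 14, 2002 (when the appraisal demand is filed) is April 13, 2002; completed April 1, 2002, before the deadline.

Yes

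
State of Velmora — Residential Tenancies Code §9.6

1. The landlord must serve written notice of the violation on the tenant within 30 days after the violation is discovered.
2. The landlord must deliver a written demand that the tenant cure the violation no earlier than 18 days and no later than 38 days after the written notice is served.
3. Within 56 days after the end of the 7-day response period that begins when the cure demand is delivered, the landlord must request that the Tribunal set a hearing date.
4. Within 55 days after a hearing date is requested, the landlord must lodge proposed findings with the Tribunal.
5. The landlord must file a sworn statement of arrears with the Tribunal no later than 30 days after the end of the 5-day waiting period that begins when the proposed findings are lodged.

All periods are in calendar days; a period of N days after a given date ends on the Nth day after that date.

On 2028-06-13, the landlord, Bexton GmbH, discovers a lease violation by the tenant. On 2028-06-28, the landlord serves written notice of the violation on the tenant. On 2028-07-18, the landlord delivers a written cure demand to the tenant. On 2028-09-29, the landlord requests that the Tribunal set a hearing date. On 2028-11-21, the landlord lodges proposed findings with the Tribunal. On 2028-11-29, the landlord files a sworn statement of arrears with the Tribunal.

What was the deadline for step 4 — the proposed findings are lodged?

2028-11-23

Step 4 runs from 2028-09-29, when a hearing date is requested. 55 days after 2028-09-29 is 2028-11-23.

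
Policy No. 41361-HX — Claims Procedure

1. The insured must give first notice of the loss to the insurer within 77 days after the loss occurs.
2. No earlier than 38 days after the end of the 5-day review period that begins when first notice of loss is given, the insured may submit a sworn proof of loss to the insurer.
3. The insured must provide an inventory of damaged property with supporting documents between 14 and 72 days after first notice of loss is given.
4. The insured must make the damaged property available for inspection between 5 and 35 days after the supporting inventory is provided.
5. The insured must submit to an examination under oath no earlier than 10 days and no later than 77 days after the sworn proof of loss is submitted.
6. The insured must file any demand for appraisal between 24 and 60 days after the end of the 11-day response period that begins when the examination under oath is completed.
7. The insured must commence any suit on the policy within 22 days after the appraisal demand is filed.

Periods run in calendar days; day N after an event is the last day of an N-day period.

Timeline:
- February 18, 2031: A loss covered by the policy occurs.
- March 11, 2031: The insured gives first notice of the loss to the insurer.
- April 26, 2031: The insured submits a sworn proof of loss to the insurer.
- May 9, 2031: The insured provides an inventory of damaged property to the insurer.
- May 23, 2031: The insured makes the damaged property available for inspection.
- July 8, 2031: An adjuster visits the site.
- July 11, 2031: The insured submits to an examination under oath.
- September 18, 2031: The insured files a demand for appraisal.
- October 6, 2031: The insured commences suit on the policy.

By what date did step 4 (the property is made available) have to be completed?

Step 4 runs from May 9, 2031, when the supporting inventory is provided. The window is 5–35 days after May 9, 2031; it closes on June 13, 2031.

June 13, 2031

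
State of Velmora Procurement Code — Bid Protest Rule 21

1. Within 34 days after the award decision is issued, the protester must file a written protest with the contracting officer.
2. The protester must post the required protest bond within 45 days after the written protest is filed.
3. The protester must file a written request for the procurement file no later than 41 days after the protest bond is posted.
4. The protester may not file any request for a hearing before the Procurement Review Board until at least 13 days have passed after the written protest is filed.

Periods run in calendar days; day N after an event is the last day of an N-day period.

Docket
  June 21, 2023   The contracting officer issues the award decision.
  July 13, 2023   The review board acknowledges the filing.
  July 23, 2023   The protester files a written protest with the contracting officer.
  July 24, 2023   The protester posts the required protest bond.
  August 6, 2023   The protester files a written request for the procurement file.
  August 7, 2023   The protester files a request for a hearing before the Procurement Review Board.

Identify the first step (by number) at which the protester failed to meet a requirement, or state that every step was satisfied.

Step 1 — counting 34 days from June 21, 2023 (when the award decision is issued) gives a deadline of July 25, 2023; done July 23, 2023 — timely.
Step 2 — counting 45 days from July 23, 2023 (when the written protest is filed) gives a deadline of September 6, 2023; completed July 24, 2023, before the deadline.
Step 3 — counting 41 days from July 24, 2023 (when the protest bond is posted) gives a deadline of September 3, 2023; done August 6, 2023 — timely.
Step 4 — must wait 13 days from July 23, 2023 (when the written protest is filed), so not before August 5, 2023; August 7, 2023 is on or after that date.

None — every step was satisfied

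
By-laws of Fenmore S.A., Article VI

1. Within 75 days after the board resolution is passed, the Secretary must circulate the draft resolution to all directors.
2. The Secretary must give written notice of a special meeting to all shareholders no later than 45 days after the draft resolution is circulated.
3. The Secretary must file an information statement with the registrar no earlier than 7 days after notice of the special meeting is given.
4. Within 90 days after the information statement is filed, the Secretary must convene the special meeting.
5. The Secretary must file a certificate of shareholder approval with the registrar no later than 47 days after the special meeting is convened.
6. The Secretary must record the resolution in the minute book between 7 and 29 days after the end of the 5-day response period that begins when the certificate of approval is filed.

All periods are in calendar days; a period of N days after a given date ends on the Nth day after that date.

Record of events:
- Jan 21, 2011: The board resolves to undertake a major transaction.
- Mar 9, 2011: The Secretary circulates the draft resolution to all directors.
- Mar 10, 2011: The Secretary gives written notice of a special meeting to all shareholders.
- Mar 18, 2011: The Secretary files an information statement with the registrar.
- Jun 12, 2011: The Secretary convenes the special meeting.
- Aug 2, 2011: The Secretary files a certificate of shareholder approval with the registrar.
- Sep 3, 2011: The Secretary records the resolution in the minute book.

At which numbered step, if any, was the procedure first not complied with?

Step 5

(1) due by Jan 21, 2011 + 75 days = Apr 6, 2011; Mar 9, 2011 is within that limit.
(2) due by Mar 9, 2011 + 45 days = Apr 23, 2011; Mar 10, 2011 is within that limit.
(3) permitted from Mar 10, 2011 + 7 days = Mar 17, 2011 onward; done Mar 18, 2011 — permitted.
(4) due by Mar 18, 2011 + 90 days = Jun 16, 2011; done Jun 12, 2011 — timely.
(5) due by Jun 12, 2011 + 47 days = Jul 29, 2011; not done until Aug 2, 2011, 4 days after the deadline.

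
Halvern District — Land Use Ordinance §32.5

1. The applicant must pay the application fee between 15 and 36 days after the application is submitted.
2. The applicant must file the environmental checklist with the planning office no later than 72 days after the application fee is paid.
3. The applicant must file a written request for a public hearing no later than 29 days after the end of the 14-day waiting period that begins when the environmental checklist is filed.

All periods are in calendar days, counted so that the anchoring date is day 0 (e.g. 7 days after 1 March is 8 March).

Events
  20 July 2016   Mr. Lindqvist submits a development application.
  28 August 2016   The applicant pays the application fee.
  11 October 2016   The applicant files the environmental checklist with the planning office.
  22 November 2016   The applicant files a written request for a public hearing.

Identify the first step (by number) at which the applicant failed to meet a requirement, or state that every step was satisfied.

(1) the permitted window runs from 20 July 2016 + 15 = 4 August 2016 to 20 July 2016 + 36 = 25 August 2016; done 28 August 2016 — 3 days after the window closed.
No need to go further; step 1 was not satisfied.

Step 1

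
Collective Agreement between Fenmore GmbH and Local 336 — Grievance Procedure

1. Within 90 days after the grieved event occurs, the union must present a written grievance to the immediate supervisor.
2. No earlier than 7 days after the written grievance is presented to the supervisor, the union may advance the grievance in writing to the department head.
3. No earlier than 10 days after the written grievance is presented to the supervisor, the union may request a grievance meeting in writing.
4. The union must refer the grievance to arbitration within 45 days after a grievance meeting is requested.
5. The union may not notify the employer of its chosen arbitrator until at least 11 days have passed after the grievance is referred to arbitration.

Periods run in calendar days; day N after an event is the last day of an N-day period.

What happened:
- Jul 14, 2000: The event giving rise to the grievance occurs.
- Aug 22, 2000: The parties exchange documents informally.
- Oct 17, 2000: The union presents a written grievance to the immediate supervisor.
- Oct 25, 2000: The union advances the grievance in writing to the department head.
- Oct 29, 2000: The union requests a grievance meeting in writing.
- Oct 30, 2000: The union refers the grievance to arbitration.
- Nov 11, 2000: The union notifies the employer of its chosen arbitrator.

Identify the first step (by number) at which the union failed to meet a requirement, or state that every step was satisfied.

Step 1

(1) due by Jul 14, 2000 + 90 days = Oct 12, 2000; Oct 17, 2000 misses that deadline by 5 days.
The analysis stops there.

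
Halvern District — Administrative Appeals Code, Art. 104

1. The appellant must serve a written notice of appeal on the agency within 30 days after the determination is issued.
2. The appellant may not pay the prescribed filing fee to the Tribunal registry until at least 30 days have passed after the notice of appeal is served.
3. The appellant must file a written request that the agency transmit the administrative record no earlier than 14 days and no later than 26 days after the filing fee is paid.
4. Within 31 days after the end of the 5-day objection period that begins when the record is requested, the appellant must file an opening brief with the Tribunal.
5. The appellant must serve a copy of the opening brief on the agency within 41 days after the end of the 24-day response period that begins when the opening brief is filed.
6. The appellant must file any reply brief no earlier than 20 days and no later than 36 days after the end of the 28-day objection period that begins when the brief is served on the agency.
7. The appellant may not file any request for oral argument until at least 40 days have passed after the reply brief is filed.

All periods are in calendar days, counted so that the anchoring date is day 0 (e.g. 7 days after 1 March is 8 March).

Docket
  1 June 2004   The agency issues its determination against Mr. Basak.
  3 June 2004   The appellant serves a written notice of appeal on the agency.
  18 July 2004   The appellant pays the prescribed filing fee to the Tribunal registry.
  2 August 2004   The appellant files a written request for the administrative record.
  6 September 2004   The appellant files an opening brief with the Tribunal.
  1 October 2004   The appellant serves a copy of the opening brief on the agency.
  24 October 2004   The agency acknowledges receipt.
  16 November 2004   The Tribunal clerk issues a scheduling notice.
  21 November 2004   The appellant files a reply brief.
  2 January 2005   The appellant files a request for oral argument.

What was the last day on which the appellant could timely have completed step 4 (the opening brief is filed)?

The record is requested on 2 August 2004; the 5-day objection period therefore ends 7 August 2004, and step 4 runs from that date. 31 days after 7 August 2004 is 7 September 2004.

7 September 2004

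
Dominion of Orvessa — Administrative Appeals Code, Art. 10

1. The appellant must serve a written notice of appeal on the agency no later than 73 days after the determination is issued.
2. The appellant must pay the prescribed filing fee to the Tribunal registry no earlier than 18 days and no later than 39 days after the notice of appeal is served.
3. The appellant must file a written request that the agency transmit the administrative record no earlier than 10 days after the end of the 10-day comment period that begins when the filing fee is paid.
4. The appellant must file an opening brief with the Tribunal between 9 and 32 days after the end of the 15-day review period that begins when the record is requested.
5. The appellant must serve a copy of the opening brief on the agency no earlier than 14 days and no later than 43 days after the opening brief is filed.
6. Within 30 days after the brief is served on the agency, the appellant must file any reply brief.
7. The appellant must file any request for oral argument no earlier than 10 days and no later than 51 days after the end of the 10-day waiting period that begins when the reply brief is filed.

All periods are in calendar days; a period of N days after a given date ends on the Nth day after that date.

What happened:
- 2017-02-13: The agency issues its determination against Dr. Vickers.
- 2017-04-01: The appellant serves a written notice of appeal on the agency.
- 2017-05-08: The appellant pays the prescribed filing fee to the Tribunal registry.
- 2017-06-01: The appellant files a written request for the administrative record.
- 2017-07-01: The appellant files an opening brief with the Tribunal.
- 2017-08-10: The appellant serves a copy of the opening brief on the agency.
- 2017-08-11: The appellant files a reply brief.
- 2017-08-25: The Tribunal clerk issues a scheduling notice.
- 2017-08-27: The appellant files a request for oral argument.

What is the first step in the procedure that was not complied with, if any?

Step 7

(1) due by 2017-02-13 + 73 days = 2017-04-27; done 2017-04-01 — timely.
(2) the permitted window runs from 2017-04-01 + 18 = 2017-04-19 to 2017-04-01 + 39 = 2017-05-10; done 2017-05-08, which is between those dates.
(3) permitted from 2017-05-18 + 10 days = 2017-05-28 onward; done 2017-06-01 — permitted.
(4) the permitted window runs from 2017-06-16 + 9 = 2017-06-25 to 2017-06-16 + 32 = 2017-07-18; 2017-07-01 falls inside that range.
(5) the permitted window runs from 2017-07-01 + 14 = 2017-07-15 to 2017-07-01 + 43 = 2017-08-13; done 2017-08-10 — within the window.
(6) due by 2017-08-10 + 30 days = 2017-09-09; done 2017-08-11 — timely.
(7) the permitted window runs from 2017-08-21 + 10 = 2017-08-31 to 2017-08-21 + 51 = 2017-10-11; done 2017-08-27 — 4 days before the window opened.
The procedure was therefore not followed at step 7.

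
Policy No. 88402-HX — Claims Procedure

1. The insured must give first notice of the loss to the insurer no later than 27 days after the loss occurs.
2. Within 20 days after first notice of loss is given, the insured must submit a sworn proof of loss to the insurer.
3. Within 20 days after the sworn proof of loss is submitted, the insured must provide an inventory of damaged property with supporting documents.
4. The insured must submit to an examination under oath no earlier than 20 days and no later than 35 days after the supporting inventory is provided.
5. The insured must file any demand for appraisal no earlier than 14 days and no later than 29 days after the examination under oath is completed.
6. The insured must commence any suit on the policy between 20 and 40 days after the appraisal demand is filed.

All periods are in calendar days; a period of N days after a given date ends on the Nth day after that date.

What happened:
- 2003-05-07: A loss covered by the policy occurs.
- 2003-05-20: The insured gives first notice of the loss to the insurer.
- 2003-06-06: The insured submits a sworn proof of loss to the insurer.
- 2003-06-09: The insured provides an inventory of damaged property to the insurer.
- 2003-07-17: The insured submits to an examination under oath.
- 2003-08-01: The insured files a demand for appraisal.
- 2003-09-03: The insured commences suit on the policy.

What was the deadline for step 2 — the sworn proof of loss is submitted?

2003-06-09

Step 2 runs from 2003-05-20, when first notice of loss is given. 20 days after 2003-05-20 is 2003-06-09.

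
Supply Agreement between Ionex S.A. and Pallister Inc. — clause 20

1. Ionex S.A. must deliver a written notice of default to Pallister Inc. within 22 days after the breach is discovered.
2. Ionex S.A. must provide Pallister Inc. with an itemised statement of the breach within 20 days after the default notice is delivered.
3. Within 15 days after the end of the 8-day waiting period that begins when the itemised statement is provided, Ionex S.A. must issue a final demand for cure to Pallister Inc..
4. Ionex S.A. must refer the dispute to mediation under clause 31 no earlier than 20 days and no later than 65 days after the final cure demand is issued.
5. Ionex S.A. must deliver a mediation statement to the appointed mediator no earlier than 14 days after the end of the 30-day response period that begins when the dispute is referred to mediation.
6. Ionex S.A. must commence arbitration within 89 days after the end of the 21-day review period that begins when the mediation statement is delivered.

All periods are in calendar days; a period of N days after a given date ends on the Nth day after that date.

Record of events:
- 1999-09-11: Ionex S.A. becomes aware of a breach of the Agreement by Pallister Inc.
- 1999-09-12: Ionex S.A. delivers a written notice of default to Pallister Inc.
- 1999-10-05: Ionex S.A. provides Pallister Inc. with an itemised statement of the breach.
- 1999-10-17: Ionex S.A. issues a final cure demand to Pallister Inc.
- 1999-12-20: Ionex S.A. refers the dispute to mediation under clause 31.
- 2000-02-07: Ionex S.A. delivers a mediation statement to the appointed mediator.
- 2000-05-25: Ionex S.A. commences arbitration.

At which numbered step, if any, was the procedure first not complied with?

Step 2

Step 1: 22 days after 1999-09-11 (when the breach is discovered) is 1999-10-03; 1999-09-12 is within that limit.
Step 2: 20 days after 1999-09-12 (when the default notice is delivered) is 1999-10-02; 1999-10-05 misses that deadline by 3 days.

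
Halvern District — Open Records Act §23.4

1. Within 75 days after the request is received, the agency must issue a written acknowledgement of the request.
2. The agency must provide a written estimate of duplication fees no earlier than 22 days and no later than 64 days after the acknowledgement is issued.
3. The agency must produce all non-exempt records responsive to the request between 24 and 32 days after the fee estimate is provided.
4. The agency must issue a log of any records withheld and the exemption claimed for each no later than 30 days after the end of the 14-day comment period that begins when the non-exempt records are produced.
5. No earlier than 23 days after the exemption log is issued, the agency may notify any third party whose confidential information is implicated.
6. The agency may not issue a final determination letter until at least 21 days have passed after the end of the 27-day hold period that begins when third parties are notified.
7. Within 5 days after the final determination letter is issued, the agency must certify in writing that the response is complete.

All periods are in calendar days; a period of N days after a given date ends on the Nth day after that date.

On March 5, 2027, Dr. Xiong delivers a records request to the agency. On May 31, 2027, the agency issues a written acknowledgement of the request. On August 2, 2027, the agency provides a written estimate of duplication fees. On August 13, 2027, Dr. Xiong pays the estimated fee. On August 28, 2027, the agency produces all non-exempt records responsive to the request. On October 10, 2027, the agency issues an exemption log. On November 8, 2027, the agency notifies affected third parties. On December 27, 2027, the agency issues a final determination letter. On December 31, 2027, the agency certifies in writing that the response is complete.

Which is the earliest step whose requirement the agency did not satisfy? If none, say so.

Step 1

Step 1: 75 days after March 5, 2027 (when the request is received) is May 19, 2027; not done until May 31, 2027, 12 days after the deadline.
The procedure was therefore not followed at step 1.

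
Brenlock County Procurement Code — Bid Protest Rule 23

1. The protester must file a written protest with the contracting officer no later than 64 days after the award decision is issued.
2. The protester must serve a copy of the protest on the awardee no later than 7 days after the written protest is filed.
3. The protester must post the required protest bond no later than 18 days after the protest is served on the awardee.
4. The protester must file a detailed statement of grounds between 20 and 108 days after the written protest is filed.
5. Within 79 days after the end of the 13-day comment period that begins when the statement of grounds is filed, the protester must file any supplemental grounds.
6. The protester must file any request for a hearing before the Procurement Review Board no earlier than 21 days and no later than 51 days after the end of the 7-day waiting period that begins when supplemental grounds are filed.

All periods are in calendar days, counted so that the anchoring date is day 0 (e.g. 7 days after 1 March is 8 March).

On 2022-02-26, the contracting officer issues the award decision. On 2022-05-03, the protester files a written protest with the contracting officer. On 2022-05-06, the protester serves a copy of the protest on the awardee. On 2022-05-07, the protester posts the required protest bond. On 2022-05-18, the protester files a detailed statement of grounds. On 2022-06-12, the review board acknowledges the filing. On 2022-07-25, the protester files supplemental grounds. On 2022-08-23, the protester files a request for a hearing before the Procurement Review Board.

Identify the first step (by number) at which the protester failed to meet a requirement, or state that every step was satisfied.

Step 1

Step 1 — counting 64 days from 2022-02-26 (when the award decision is issued) gives a deadline of 2022-05-01; not done until 2022-05-03, 2 days after the deadline.
No need to go further; step 1 was not satisfied.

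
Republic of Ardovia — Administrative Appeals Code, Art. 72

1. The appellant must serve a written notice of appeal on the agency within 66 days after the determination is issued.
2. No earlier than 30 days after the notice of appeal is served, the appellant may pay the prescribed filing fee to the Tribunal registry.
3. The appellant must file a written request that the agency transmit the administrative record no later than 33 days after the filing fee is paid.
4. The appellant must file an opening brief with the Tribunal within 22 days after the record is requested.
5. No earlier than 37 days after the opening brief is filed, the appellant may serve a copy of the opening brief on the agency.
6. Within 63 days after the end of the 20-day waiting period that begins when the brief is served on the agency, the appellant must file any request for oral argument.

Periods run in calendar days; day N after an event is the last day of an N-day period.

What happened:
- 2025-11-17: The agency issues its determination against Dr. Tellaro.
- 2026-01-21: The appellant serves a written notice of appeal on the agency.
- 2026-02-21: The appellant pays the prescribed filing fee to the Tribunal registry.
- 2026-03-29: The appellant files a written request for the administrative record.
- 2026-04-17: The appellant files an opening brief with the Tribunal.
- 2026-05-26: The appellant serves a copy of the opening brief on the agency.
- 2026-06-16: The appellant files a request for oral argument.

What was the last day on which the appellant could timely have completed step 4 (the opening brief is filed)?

2026-04-20

Step 4 runs from 2026-03-29, when the record is requested. 22 days after 2026-03-29 is 2026-04-20.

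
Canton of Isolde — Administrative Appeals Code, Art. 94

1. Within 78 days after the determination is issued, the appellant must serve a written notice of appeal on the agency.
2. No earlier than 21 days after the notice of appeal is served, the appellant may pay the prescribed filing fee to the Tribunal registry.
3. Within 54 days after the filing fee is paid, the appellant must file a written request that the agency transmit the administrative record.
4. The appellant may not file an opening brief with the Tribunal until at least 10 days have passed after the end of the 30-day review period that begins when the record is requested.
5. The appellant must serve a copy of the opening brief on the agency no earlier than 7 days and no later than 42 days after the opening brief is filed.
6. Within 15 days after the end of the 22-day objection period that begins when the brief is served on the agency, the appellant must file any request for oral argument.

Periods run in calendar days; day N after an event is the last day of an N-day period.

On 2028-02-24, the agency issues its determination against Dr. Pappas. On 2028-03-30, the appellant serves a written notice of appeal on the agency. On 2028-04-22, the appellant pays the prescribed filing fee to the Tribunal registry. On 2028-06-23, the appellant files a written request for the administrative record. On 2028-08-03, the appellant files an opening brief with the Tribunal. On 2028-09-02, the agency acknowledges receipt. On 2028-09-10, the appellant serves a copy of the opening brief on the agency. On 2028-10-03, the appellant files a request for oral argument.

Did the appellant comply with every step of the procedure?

Step 1 — counting 78 days from 2028-02-24 (when the determination is issued) gives a deadline of 2028-05-12; done 2028-03-30 — timely.
Step 2 — must wait 21 days from 2028-03-30 (when the notice of appeal is served), so not before 2028-04-20; 2028-04-22 is on or after that date.
Step 3 — counting 54 days from 2028-04-22 (when the filing fee is paid) gives a deadline of 2028-06-15; not done until 2028-06-23, 8 days after the deadline.
The analysis stops there.

No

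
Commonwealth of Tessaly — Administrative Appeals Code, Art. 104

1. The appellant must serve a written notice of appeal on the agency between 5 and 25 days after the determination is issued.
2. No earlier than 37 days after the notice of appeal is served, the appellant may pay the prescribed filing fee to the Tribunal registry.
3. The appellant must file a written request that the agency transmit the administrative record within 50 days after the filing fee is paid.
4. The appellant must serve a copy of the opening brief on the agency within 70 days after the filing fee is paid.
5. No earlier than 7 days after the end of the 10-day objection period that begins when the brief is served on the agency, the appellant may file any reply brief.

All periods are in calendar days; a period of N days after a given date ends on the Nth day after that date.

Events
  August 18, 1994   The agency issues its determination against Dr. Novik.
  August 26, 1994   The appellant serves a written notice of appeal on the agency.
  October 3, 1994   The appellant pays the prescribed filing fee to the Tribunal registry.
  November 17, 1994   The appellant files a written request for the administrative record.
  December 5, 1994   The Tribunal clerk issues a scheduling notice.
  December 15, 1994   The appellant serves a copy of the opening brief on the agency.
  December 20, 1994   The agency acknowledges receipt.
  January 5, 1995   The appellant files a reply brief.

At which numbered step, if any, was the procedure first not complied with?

Step 4

(1) the permitted window runs from August 18, 1994 + 5 = August 23, 1994 to August 18, 1994 + 25 = September 12, 1994; done August 26, 1994, which is between those dates.
(2) permitted from August 26, 1994 + 37 days = October 2, 1994 onward; done October 3, 1994 — permitted.
(3) due by October 3, 1994 + 50 days = November 22, 1994; November 17, 1994 is within that limit.
(4) due by October 3, 1994 + 70 days = December 12, 1994; not done until December 15, 1994, 3 days after the deadline.
That is the first point of non-compliance.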